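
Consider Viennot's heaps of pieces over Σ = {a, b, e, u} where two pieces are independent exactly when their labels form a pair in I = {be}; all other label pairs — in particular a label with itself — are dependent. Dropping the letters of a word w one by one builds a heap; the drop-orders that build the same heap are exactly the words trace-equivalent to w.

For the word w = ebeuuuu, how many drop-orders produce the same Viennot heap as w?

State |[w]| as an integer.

drop 0:e onto floor
drop 1:b onto floor
drop 2:e onto {0:e}
drop 3:u onto {1:b, 2:e}
drop 4:u onto {3:u}
drop 5:u onto {4:u}
drop 6:u onto {5:u}
ground layer = {0:e, 1:b}
drop-orders for the pieces not yet dropped (sum over which currently-grounded one goes next):
  1 to go: {6} 1
  2 to go: {5,6} 1
  3 to go: {4,5,6} 1
  4 to go: {3,4,5,6} 1
  5 to go: {1,3,4,5,6} 1  {2,3,4,5,6} 1
  if 0:e drops first: 2 orders
  if 1:b drops first: 1 orders
heap linearizations: 3

3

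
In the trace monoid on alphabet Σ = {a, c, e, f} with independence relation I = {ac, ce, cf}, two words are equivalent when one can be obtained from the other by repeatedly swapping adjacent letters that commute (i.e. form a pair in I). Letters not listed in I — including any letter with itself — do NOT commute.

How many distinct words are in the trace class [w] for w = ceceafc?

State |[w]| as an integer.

35

piece 0:c — minimal
piece 1:e — minimal
piece 2:c rests on {0:c}
piece 3:e rests on {1:e}
piece 4:a rests on {3:e}
piece 5:f rests on {4:a}
piece 6:c rests on {2:c}
minimal pieces: {0:c, 1:e}
ways to finish when only these pieces remain (= sum over removing one remaining piece with nothing left below it):
  1 left: {5}→1  {6}→1
  2 left: {2,6}→1  {4,5}→1  {5,6}→2
  3 left: {0,2,6}→1  {2,5,6}→3  {3,4,5}→1  {4,5,6}→3
  4 left: {0,2,5,6}→4  {1,3,4,5}→1  {2,4,5,6}→6  {3,4,5,6}→4
  5 left: {0,2,4,5,6}→10  {1,3,4,5,6}→5  {2,3,4,5,6}→10
  placing 0:c first → 15 extensions
  placing 1:e first → 20 extensions
total linear extensions = 35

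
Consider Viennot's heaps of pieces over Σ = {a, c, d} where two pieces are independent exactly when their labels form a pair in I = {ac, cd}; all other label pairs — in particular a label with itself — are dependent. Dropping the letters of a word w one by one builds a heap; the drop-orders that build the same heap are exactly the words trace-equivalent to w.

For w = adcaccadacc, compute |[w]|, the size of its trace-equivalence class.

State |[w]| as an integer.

#0=a has no predecessor
#1=d depends on [0:a]
#2=c has no predecessor
#3=a depends on [1:d]
#4=c depends on [2:c]
#5=c depends on [4:c]
#6=a depends on [3:a]
#7=d depends on [6:a]
#8=a depends on [7:d]
#9=c depends on [5:c]
#10=c depends on [9:c]
sources: [0:a, 2:c]
N(rest) = Σ N(rest − s) over sources s of rest; N(one piece) = 1:
  size 1 → [8]=1  [10]=1
  size 2 → [7,8]=1  [8,10]=2  [9,10]=1
  size 3 → [5,9,10]=1  [6,7,8]=1  [7,8,10]=3  [8,9,10]=3
  size 4 → [3,6,7,8]=1  [4,5,9,10]=1  [5,8,9,10]=4  [6,7,8,10]=4  [7,8,9,10]=6
  size 5 → [1,3,6,7,8]=1  [2,4,5,9,10]=1  [3,6,7,8,10]=5  [4,5,8,9,10]=5  [5,7,8,9,10]=10  [6,7,8,9,10]=10
  size 6 → [0,1,3,6,7,8]=1  [1,3,6,7,8,10]=6  [2,4,5,8,9,10]=6  [3,6,7,8,9,10]=15  [4,5,7,8,9,10]=15  [5,6,7,8,9,10]=20
  size 7 → [0,1,3,6,7,8,10]=7  [1,3,6,7,8,9,10]=21  [2,4,5,7,8,9,10]=21  [3,5,6,7,8,9,10]=35  [4,5,6,7,8,9,10]=35
  size 8 → [0,1,3,6,7,8,9,10]=28  [1,3,5,6,7,8,9,10]=56  [2,4,5,6,7,8,9,10]=56  [3,4,5,6,7,8,9,10]=70
  size 9 → [0,1,3,5,6,7,8,9,10]=84  [1,3,4,5,6,7,8,9,10]=126  [2,3,4,5,6,7,8,9,10]=126
  first=0(a) contributes 252
  first=2(c) contributes 210
|[w]| = 462

462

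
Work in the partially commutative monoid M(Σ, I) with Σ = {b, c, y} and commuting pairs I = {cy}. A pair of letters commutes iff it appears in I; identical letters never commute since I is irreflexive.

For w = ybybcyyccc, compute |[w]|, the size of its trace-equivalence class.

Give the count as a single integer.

15

#0=y has no predecessor
#1=b depends on [0:y]
#2=y depends on [1:b]
#3=b depends on [2:y]
#4=c depends on [3:b]
#5=y depends on [3:b]
#6=y depends on [5:y]
#7=c depends on [4:c]
#8=c depends on [7:c]
#9=c depends on [8:c]
sources: [0:y]
N(rest) = Σ N(rest − s) over sources s of rest; N(one piece) = 1:
  size 1 → [6]=1  [9]=1
  size 2 → [5,6]=1  [6,9]=2  [8,9]=1
  size 3 → [5,6,9]=3  [6,8,9]=3  [7,8,9]=1
  size 4 → [4,7,8,9]=1  [5,6,8,9]=6  [6,7,8,9]=4
  size 5 → [4,6,7,8,9]=5  [5,6,7,8,9]=10
  size 6 → [4,5,6,7,8,9]=15
  size 7 → [3,4,5,6,7,8,9]=15
  size 8 → [2,3,4,5,6,7,8,9]=15
  first=0(y) contributes 15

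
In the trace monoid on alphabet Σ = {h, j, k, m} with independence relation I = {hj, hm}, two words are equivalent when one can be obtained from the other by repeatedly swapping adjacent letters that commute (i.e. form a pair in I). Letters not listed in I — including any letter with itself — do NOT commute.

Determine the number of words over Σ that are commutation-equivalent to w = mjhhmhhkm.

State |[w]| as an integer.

35

0(m) covers ∅
1(j) covers 0:m
2(h) covers ∅
3(h) covers 2:h
4(m) covers 1:j
5(h) covers 3:h
6(h) covers 5:h
7(k) covers 4:m, 6:h
8(m) covers 7:k
floor of heap: 0:m, 2:h
completions by unplaced set U, small U first (add the entries for U minus each lowest piece of U):
  |U|=1: {8}:1
  |U|=2: {7,8}:1
  |U|=3: {4,7,8}:1  {6,7,8}:1
  |U|=4: {1,4,7,8}:1  {4,6,7,8}:2  {5,6,7,8}:1
  |U|=5: {0,1,4,7,8}:1  {1,4,6,7,8}:3  {3,5,6,7,8}:1  {4,5,6,7,8}:3
  |U|=6: {0,1,4,6,7,8}:4  {1,4,5,6,7,8}:6  {2,3,5,6,7,8}:1  {3,4,5,6,7,8}:4
  |U|=7: {0,1,4,5,6,7,8}:10  {1,3,4,5,6,7,8}:10  {2,3,4,5,6,7,8}:5
  start at 0(m): 15
  start at 2(h): 20
sum over floor = 35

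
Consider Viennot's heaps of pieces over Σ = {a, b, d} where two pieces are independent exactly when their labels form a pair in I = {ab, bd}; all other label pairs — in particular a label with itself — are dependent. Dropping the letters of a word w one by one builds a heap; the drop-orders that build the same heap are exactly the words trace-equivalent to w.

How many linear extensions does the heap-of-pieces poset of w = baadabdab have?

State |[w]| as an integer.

84

piece 0:b — minimal
piece 1:a — minimal
piece 2:a rests on {1:a}
piece 3:d rests on {2:a}
piece 4:a rests on {3:d}
piece 5:b rests on {0:b}
piece 6:d rests on {4:a}
piece 7:a rests on {6:d}
piece 8:b rests on {5:b}
minimal pieces: {0:b, 1:a}
ways to finish when only these pieces remain (= sum over removing one remaining piece with nothing left below it):
  1 left: {7}→1  {8}→1
  2 left: {5,8}→1  {6,7}→1  {7,8}→2
  3 left: {0,5,8}→1  {4,6,7}→1  {5,7,8}→3  {6,7,8}→3
  4 left: {0,5,7,8}→4  {3,4,6,7}→1  {4,6,7,8}→4  {5,6,7,8}→6
  5 left: {0,5,6,7,8}→10  {2,3,4,6,7}→1  {3,4,6,7,8}→5  {4,5,6,7,8}→10
  6 left: {0,4,5,6,7,8}→20  {1,2,3,4,6,7}→1  {2,3,4,6,7,8}→6  {3,4,5,6,7,8}→15
  7 left: {0,3,4,5,6,7,8}→35  {1,2,3,4,6,7,8}→7  {2,3,4,5,6,7,8}→21
  placing 0:b first → 28 extensions
  placing 1:a first → 56 extensions
total linear extensions = 84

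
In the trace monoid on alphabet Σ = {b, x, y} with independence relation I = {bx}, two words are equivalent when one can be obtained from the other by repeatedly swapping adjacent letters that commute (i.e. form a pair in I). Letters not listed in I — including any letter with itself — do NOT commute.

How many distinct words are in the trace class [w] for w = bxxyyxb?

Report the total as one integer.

6

drop 0:b onto floor
drop 1:x onto floor
drop 2:x onto {1:x}
drop 3:y onto {0:b, 2:x}
drop 4:y onto {3:y}
drop 5:x onto {4:y}
drop 6:b onto {4:y}
ground layer = {0:b, 1:x}
drop-orders for the pieces not yet dropped (sum over which currently-grounded one goes next):
  1 to go: {5} 1  {6} 1
  2 to go: {5,6} 2
  3 to go: {4,5,6} 2
  4 to go: {3,4,5,6} 2
  5 to go: {0,3,4,5,6} 2  {2,3,4,5,6} 2
  if 0:b drops first: 2 orders
  if 1:x drops first: 4 orders
heap linearizations: 6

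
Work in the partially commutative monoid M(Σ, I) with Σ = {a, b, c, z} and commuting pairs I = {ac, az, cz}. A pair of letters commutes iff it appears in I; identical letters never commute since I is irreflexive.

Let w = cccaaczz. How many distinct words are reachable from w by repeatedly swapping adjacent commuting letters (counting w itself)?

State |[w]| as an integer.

420

#0=c has no predecessor
#1=c depends on [0:c]
#2=c depends on [1:c]
#3=a has no predecessor
#4=a depends on [3:a]
#5=c depends on [2:c]
#6=z has no predecessor
#7=z depends on [6:z]
sources: [0:c, 3:a, 6:z]
N(rest) = Σ N(rest − s) over sources s of rest; N(one piece) = 1:
  size 1 → [4]=1  [5]=1  [7]=1
  size 2 → [2,5]=1  [3,4]=1  [4,5]=2  [4,7]=2  [5,7]=2  [6,7]=1
  size 3 → [1,2,5]=1  [2,4,5]=3  [2,5,7]=3  [3,4,5]=3  [3,4,7]=3  [4,5,7]=6  [4,6,7]=3  [5,6,7]=3
  size 4 → [0,1,2,5]=1  [1,2,4,5]=4  [1,2,5,7]=4  [2,3,4,5]=6  [2,4,5,7]=12  [2,5,6,7]=6  [3,4,5,7]=12  [3,4,6,7]=6  [4,5,6,7]=12
  size 5 → [0,1,2,4,5]=5  [0,1,2,5,7]=5  [1,2,3,4,5]=10  [1,2,4,5,7]=20  [1,2,5,6,7]=10  [2,3,4,5,7]=30  [2,4,5,6,7]=30  [3,4,5,6,7]=30
  size 6 → [0,1,2,3,4,5]=15  [0,1,2,4,5,7]=30  [0,1,2,5,6,7]=15  [1,2,3,4,5,7]=60  [1,2,4,5,6,7]=60  [2,3,4,5,6,7]=90
  first=0(c) contributes 210
  first=3(a) contributes 105
  first=6(z) contributes 105
|[w]| = 420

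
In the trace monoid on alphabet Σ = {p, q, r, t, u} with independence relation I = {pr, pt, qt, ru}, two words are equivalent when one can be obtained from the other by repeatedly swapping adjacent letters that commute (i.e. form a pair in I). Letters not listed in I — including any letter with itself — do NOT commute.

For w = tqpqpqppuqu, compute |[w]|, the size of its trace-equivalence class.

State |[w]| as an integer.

#0=t has no predecessor
#1=q has no predecessor
#2=p depends on [1:q]
#3=q depends on [2:p]
#4=p depends on [3:q]
#5=q depends on [4:p]
#6=p depends on [5:q]
#7=p depends on [6:p]
#8=u depends on [0:t, 7:p]
#9=q depends on [8:u]
#10=u depends on [9:q]
sources: [0:t, 1:q]
N(rest) = Σ N(rest − s) over sources s of rest; N(one piece) = 1:
  size 1 → [10]=1
  size 2 → [9,10]=1
  size 3 → [8,9,10]=1
  size 4 → [0,8,9,10]=1  [7,8,9,10]=1
  size 5 → [0,7,8,9,10]=2  [6,7,8,9,10]=1
  size 6 → [0,6,7,8,9,10]=3  [5,6,7,8,9,10]=1
  size 7 → [0,5,6,7,8,9,10]=4  [4,5,6,7,8,9,10]=1
  size 8 → [0,4,5,6,7,8,9,10]=5  [3,4,5,6,7,8,9,10]=1
  size 9 → [0,3,4,5,6,7,8,9,10]=6  [2,3,4,5,6,7,8,9,10]=1
  first=0(t) contributes 1
  first=1(q) contributes 7
|[w]| = 8

8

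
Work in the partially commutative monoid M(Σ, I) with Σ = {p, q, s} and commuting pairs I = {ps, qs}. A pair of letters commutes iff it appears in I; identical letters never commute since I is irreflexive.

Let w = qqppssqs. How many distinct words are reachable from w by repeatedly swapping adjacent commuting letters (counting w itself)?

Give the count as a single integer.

56

#0=q has no predecessor
#1=q depends on [0:q]
#2=p depends on [1:q]
#3=p depends on [2:p]
#4=s has no predecessor
#5=s depends on [4:s]
#6=q depends on [3:p]
#7=s depends on [5:s]
sources: [0:q, 4:s]
N(rest) = Σ N(rest − s) over sources s of rest; N(one piece) = 1:
  size 1 → [6]=1  [7]=1
  size 2 → [3,6]=1  [5,7]=1  [6,7]=2
  size 3 → [2,3,6]=1  [3,6,7]=3  [4,5,7]=1  [5,6,7]=3
  size 4 → [1,2,3,6]=1  [2,3,6,7]=4  [3,5,6,7]=6  [4,5,6,7]=4
  size 5 → [0,1,2,3,6]=1  [1,2,3,6,7]=5  [2,3,5,6,7]=10  [3,4,5,6,7]=10
  size 6 → [0,1,2,3,6,7]=6  [1,2,3,5,6,7]=15  [2,3,4,5,6,7]=20
  first=0(q) contributes 35
  first=4(s) contributes 21
|[w]| = 56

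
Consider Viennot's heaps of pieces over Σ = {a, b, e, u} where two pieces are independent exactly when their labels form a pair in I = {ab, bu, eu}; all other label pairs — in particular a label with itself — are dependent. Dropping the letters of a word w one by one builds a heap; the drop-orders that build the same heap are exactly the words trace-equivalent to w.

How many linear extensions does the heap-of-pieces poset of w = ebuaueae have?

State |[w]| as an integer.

drop 0:e onto floor
drop 1:b onto {0:e}
drop 2:u onto floor
drop 3:a onto {0:e, 2:u}
drop 4:u onto {3:a}
drop 5:e onto {1:b, 3:a}
drop 6:a onto {4:u, 5:e}
drop 7:e onto {6:a}
ground layer = {0:e, 2:u}
drop-orders for the pieces not yet dropped (sum over which currently-grounded one goes next):
  1 to go: {7} 1
  2 to go: {6,7} 1
  3 to go: {4,6,7} 1  {5,6,7} 1
  4 to go: {1,5,6,7} 1  {4,5,6,7} 2
  5 to go: {1,4,5,6,7} 3  {3,4,5,6,7} 2
  6 to go: {1,3,4,5,6,7} 5  {2,3,4,5,6,7} 2
  if 0:e drops first: 7 orders
  if 2:u drops first: 5 orders
heap linearizations: 12

12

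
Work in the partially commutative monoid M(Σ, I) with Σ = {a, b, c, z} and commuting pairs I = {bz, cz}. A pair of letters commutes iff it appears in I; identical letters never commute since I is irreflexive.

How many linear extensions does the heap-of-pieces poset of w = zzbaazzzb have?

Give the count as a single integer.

12

piece 0:z — minimal
piece 1:z rests on {0:z}
piece 2:b — minimal
piece 3:a rests on {1:z, 2:b}
piece 4:a rests on {3:a}
piece 5:z rests on {4:a}
piece 6:z rests on {5:z}
piece 7:z rests on {6:z}
piece 8:b rests on {4:a}
minimal pieces: {0:z, 2:b}
ways to finish when only these pieces remain (= sum over removing one remaining piece with nothing left below it):
  1 left: {7}→1  {8}→1
  2 left: {6,7}→1  {7,8}→2
  3 left: {5,6,7}→1  {6,7,8}→3
  4 left: {5,6,7,8}→4
  5 left: {4,5,6,7,8}→4
  6 left: {3,4,5,6,7,8}→4
  7 left: {1,3,4,5,6,7,8}→4  {2,3,4,5,6,7,8}→4
  placing 0:z first → 8 extensions
  placing 2:b first → 4 extensions
total linear extensions = 12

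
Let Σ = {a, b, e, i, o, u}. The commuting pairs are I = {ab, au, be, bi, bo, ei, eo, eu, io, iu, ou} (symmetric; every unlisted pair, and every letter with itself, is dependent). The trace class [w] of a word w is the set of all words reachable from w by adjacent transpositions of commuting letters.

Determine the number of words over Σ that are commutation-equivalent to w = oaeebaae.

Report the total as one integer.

drop 0:o onto floor
drop 1:a onto {0:o}
drop 2:e onto {1:a}
drop 3:e onto {2:e}
drop 4:b onto floor
drop 5:a onto {3:e}
drop 6:a onto {5:a}
drop 7:e onto {6:a}
ground layer = {0:o, 4:b}
drop-orders for the pieces not yet dropped (sum over which currently-grounded one goes next):
  1 to go: {4} 1  {7} 1
  2 to go: {4,7} 2  {6,7} 1
  3 to go: {4,6,7} 3  {5,6,7} 1
  4 to go: {3,5,6,7} 1  {4,5,6,7} 4
  5 to go: {2,3,5,6,7} 1  {3,4,5,6,7} 5
  6 to go: {1,2,3,5,6,7} 1  {2,3,4,5,6,7} 6
  if 0:o drops first: 7 orders
  if 4:b drops first: 1 orders
heap linearizations: 8

8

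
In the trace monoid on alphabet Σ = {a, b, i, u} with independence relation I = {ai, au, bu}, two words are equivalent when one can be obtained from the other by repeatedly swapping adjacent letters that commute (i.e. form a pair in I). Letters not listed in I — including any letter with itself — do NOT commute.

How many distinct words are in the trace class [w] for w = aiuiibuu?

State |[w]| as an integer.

#0=a has no predecessor
#1=i has no predecessor
#2=u depends on [1:i]
#3=i depends on [2:u]
#4=i depends on [3:i]
#5=b depends on [0:a, 4:i]
#6=u depends on [4:i]
#7=u depends on [6:u]
sources: [0:a, 1:i]
N(rest) = Σ N(rest − s) over sources s of rest; N(one piece) = 1:
  size 1 → [5]=1  [7]=1
  size 2 → [0,5]=1  [5,7]=2  [6,7]=1
  size 3 → [0,5,7]=3  [5,6,7]=3
  size 4 → [0,5,6,7]=6  [4,5,6,7]=3
  size 5 → [0,4,5,6,7]=9  [3,4,5,6,7]=3
  size 6 → [0,3,4,5,6,7]=12  [2,3,4,5,6,7]=3
  first=0(a) contributes 3
  first=1(i) contributes 15
|[w]| = 18

18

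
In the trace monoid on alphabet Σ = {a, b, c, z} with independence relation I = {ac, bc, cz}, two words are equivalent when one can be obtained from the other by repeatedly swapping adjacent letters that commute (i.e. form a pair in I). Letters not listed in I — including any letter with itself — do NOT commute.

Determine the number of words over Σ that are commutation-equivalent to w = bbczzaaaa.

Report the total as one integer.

drop 0:b onto floor
drop 1:b onto {0:b}
drop 2:c onto floor
drop 3:z onto {1:b}
drop 4:z onto {3:z}
drop 5:a onto {4:z}
drop 6:a onto {5:a}
drop 7:a onto {6:a}
drop 8:a onto {7:a}
ground layer = {0:b, 2:c}
drop-orders for the pieces not yet dropped (sum over which currently-grounded one goes next):
  1 to go: {2} 1  {8} 1
  2 to go: {2,8} 2  {7,8} 1
  3 to go: {2,7,8} 3  {6,7,8} 1
  4 to go: {2,6,7,8} 4  {5,6,7,8} 1
  5 to go: {2,5,6,7,8} 5  {4,5,6,7,8} 1
  6 to go: {2,4,5,6,7,8} 6  {3,4,5,6,7,8} 1
  7 to go: {1,3,4,5,6,7,8} 1  {2,3,4,5,6,7,8} 7
  if 0:b drops first: 8 orders
  if 2:c drops first: 1 orders
heap linearizations: 9

9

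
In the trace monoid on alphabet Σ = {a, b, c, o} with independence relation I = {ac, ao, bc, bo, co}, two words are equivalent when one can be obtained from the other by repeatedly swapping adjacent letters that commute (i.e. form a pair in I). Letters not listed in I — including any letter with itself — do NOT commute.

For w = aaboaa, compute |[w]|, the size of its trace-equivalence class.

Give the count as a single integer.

0(a) covers ∅
1(a) covers 0:a
2(b) covers 1:a
3(o) covers ∅
4(a) covers 2:b
5(a) covers 4:a
floor of heap: 0:a, 3:o
completions by unplaced set U, small U first (add the entries for U minus each lowest piece of U):
  |U|=1: {3}:1  {5}:1
  |U|=2: {3,5}:2  {4,5}:1
  |U|=3: {2,4,5}:1  {3,4,5}:3
  |U|=4: {1,2,4,5}:1  {2,3,4,5}:4
  start at 0(a): 5
  start at 3(o): 1
sum over floor = 6

6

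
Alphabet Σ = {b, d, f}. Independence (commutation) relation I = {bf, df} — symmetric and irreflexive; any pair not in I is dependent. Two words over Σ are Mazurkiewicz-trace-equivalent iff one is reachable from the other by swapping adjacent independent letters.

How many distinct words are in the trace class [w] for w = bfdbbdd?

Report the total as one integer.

7

drop 0:b onto floor
drop 1:f onto floor
drop 2:d onto {0:b}
drop 3:b onto {2:d}
drop 4:b onto {3:b}
drop 5:d onto {4:b}
drop 6:d onto {5:d}
ground layer = {0:b, 1:f}
drop-orders for the pieces not yet dropped (sum over which currently-grounded one goes next):
  1 to go: {1} 1  {6} 1
  2 to go: {1,6} 2  {5,6} 1
  3 to go: {1,5,6} 3  {4,5,6} 1
  4 to go: {1,4,5,6} 4  {3,4,5,6} 1
  5 to go: {1,3,4,5,6} 5  {2,3,4,5,6} 1
  if 0:b drops first: 6 orders
  if 1:f drops first: 1 orders
heap linearizations: 7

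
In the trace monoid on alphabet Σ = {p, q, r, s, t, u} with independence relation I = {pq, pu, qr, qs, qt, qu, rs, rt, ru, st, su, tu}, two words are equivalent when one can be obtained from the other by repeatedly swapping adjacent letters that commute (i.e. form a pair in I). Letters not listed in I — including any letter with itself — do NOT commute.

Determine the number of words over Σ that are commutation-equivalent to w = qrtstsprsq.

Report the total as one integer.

#0=q has no predecessor
#1=r has no predecessor
#2=t has no predecessor
#3=s has no predecessor
#4=t depends on [2:t]
#5=s depends on [3:s]
#6=p depends on [1:r, 4:t, 5:s]
#7=r depends on [6:p]
#8=s depends on [6:p]
#9=q depends on [0:q]
sources: [0:q, 1:r, 2:t, 3:s]
N(rest) = Σ N(rest − s) over sources s of rest; N(one piece) = 1:
  size 1 → [7]=1  [8]=1  [9]=1
  size 2 → [0,9]=1  [7,8]=2  [7,9]=2  [8,9]=2
  size 3 → [0,7,9]=3  [0,8,9]=3  [6,7,8]=2  [7,8,9]=6
  size 4 → [0,7,8,9]=12  [1,6,7,8]=2  [4,6,7,8]=2  [5,6,7,8]=2  [6,7,8,9]=8
  size 5 → [0,6,7,8,9]=20  [1,4,6,7,8]=4  [1,5,6,7,8]=4  [1,6,7,8,9]=10  [2,4,6,7,8]=2  [3,5,6,7,8]=2  [4,5,6,7,8]=4  [4,6,7,8,9]=10  [5,6,7,8,9]=10
  size 6 → [0,1,6,7,8,9]=30  [0,4,6,7,8,9]=30  [0,5,6,7,8,9]=30  [1,2,4,6,7,8]=6  [1,3,5,6,7,8]=6  [1,4,5,6,7,8]=12  [1,4,6,7,8,9]=24  [1,5,6,7,8,9]=24  [2,4,5,6,7,8]=6  [2,4,6,7,8,9]=12  [3,4,5,6,7,8]=6  [3,5,6,7,8,9]=12  [4,5,6,7,8,9]=24
  size 7 → [0,1,4,6,7,8,9]=84  [0,1,5,6,7,8,9]=84  [0,2,4,6,7,8,9]=42  [0,3,5,6,7,8,9]=42  [0,4,5,6,7,8,9]=84  [1,2,4,5,6,7,8]=24  [1,2,4,6,7,8,9]=42  [1,3,4,5,6,7,8]=24  [1,3,5,6,7,8,9]=42  [1,4,5,6,7,8,9]=84  [2,3,4,5,6,7,8]=12  [2,4,5,6,7,8,9]=42  [3,4,5,6,7,8,9]=42
  size 8 → [0,1,2,4,6,7,8,9]=168  [0,1,3,5,6,7,8,9]=168  [0,1,4,5,6,7,8,9]=336  [0,2,4,5,6,7,8,9]=168  [0,3,4,5,6,7,8,9]=168  [1,2,3,4,5,6,7,8]=60  [1,2,4,5,6,7,8,9]=192  [1,3,4,5,6,7,8,9]=192  [2,3,4,5,6,7,8,9]=96
  first=0(q) contributes 540
  first=1(r) contributes 432
  first=2(t) contributes 864
  first=3(s) contributes 864
|[w]| = 2700

2700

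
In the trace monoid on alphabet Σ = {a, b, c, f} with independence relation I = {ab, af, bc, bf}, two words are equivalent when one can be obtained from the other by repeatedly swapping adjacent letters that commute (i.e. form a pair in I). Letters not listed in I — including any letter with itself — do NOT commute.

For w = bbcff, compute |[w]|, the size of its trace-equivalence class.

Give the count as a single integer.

0(b) covers ∅
1(b) covers 0:b
2(c) covers ∅
3(f) covers 2:c
4(f) covers 3:f
floor of heap: 0:b, 2:c
completions by unplaced set U, small U first (add the entries for U minus each lowest piece of U):
  |U|=1: {1}:1  {4}:1
  |U|=2: {0,1}:1  {1,4}:2  {3,4}:1
  |U|=3: {0,1,4}:3  {1,3,4}:3  {2,3,4}:1
  start at 0(b): 4
  start at 2(c): 6
sum over floor = 10

10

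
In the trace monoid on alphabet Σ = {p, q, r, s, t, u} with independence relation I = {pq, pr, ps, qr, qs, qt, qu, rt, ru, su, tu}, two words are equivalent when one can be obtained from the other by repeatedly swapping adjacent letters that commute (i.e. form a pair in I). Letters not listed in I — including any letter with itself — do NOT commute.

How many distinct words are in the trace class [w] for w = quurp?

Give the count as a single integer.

20

piece 0:q — minimal
piece 1:u — minimal
piece 2:u rests on {1:u}
piece 3:r — minimal
piece 4:p rests on {2:u}
minimal pieces: {0:q, 1:u, 3:r}
ways to finish when only these pieces remain (= sum over removing one remaining piece with nothing left below it):
  1 left: {0}→1  {3}→1  {4}→1
  2 left: {0,3}→2  {0,4}→2  {2,4}→1  {3,4}→2
  3 left: {0,2,4}→3  {0,3,4}→6  {1,2,4}→1  {2,3,4}→3
  placing 0:q first → 4 extensions
  placing 1:u first → 12 extensions
  placing 3:r first → 4 extensions
total linear extensions = 20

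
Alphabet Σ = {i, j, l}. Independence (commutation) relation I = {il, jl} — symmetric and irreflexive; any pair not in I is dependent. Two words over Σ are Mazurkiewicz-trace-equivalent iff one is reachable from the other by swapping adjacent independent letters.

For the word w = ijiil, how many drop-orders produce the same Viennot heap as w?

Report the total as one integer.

5

#0=i has no predecessor
#1=j depends on [0:i]
#2=i depends on [1:j]
#3=i depends on [2:i]
#4=l has no predecessor
sources: [0:i, 4:l]
N(rest) = Σ N(rest − s) over sources s of rest; N(one piece) = 1:
  size 1 → [3]=1  [4]=1
  size 2 → [2,3]=1  [3,4]=2
  size 3 → [1,2,3]=1  [2,3,4]=3
  first=0(i) contributes 4
  first=4(l) contributes 1
|[w]| = 5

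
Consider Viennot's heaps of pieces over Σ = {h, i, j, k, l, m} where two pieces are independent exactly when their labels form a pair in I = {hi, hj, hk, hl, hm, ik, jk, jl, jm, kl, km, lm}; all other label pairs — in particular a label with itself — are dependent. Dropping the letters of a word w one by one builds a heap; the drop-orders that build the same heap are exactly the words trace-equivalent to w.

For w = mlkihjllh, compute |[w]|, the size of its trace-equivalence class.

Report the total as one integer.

1512

0(m) covers ∅
1(l) covers ∅
2(k) covers ∅
3(i) covers 0:m, 1:l
4(h) covers ∅
5(j) covers 3:i
6(l) covers 3:i
7(l) covers 6:l
8(h) covers 4:h
floor of heap: 0:m, 1:l, 2:k, 4:h
completions by unplaced set U, small U first (add the entries for U minus each lowest piece of U):
  |U|=1: {2}:1  {5}:1  {7}:1  {8}:1
  |U|=2: {2,5}:2  {2,7}:2  {2,8}:2  {4,8}:1  {5,7}:2  {5,8}:2  {6,7}:1  {7,8}:2
  |U|=3: {2,4,8}:3  {2,5,7}:6  {2,5,8}:6  {2,6,7}:3  {2,7,8}:6  {4,5,8}:3  {4,7,8}:3  {5,6,7}:3  {5,7,8}:6  {6,7,8}:3
  |U|=4: {2,4,5,8}:12  {2,4,7,8}:12  {2,5,6,7}:12  {2,5,7,8}:24  {2,6,7,8}:12  {3,5,6,7}:3  {4,5,7,8}:12  {4,6,7,8}:6  {5,6,7,8}:12
  |U|=5: {0,3,5,6,7}:3  {1,3,5,6,7}:3  {2,3,5,6,7}:15  {2,4,5,7,8}:60  {2,4,6,7,8}:30  {2,5,6,7,8}:60  {3,5,6,7,8}:15  {4,5,6,7,8}:30
  |U|=6: {0,1,3,5,6,7}:6  {0,2,3,5,6,7}:18  {0,3,5,6,7,8}:18  {1,2,3,5,6,7}:18  {1,3,5,6,7,8}:18  {2,3,5,6,7,8}:90  {2,4,5,6,7,8}:180  {3,4,5,6,7,8}:45
  |U|=7: {0,1,2,3,5,6,7}:42  {0,1,3,5,6,7,8}:42  {0,2,3,5,6,7,8}:126  {0,3,4,5,6,7,8}:63  {1,2,3,5,6,7,8}:126  {1,3,4,5,6,7,8}:63  {2,3,4,5,6,7,8}:315
  start at 0(m): 504
  start at 1(l): 504
  start at 2(k): 168
  start at 4(h): 336
sum over floor = 1512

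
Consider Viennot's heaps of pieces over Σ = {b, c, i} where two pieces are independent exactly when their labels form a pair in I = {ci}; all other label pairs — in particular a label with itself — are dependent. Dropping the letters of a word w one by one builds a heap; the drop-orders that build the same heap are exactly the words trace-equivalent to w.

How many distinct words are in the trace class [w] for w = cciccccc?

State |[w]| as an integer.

8

0(c) covers ∅
1(c) covers 0:c
2(i) covers ∅
3(c) covers 1:c
4(c) covers 3:c
5(c) covers 4:c
6(c) covers 5:c
7(c) covers 6:c
floor of heap: 0:c, 2:i
completions by unplaced set U, small U first (add the entries for U minus each lowest piece of U):
  |U|=1: {2}:1  {7}:1
  |U|=2: {2,7}:2  {6,7}:1
  |U|=3: {2,6,7}:3  {5,6,7}:1
  |U|=4: {2,5,6,7}:4  {4,5,6,7}:1
  |U|=5: {2,4,5,6,7}:5  {3,4,5,6,7}:1
  |U|=6: {1,3,4,5,6,7}:1  {2,3,4,5,6,7}:6
  start at 0(c): 7
  start at 2(i): 1
sum over floor = 8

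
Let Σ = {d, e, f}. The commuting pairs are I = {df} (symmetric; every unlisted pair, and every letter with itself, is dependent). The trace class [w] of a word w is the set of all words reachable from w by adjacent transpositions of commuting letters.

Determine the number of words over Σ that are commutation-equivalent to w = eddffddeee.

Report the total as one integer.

15

0(e) covers ∅
1(d) covers 0:e
2(d) covers 1:d
3(f) covers 0:e
4(f) covers 3:f
5(d) covers 2:d
6(d) covers 5:d
7(e) covers 4:f, 6:d
8(e) covers 7:e
9(e) covers 8:e
floor of heap: 0:e
completions by unplaced set U, small U first (add the entries for U minus each lowest piece of U):
  |U|=1: {9}:1
  |U|=2: {8,9}:1
  |U|=3: {7,8,9}:1
  |U|=4: {4,7,8,9}:1  {6,7,8,9}:1
  |U|=5: {3,4,7,8,9}:1  {4,6,7,8,9}:2  {5,6,7,8,9}:1
  |U|=6: {2,5,6,7,8,9}:1  {3,4,6,7,8,9}:3  {4,5,6,7,8,9}:3
  |U|=7: {1,2,5,6,7,8,9}:1  {2,4,5,6,7,8,9}:4  {3,4,5,6,7,8,9}:6
  |U|=8: {1,2,4,5,6,7,8,9}:5  {2,3,4,5,6,7,8,9}:10
  start at 0(e): 15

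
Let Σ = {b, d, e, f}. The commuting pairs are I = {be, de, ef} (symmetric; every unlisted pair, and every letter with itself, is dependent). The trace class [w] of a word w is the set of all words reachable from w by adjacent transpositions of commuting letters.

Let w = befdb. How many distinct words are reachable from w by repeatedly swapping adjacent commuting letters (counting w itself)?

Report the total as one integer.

piece 0:b — minimal
piece 1:e — minimal
piece 2:f rests on {0:b}
piece 3:d rests on {2:f}
piece 4:b rests on {3:d}
minimal pieces: {0:b, 1:e}
ways to finish when only these pieces remain (= sum over removing one remaining piece with nothing left below it):
  1 left: {1}→1  {4}→1
  2 left: {1,4}→2  {3,4}→1
  3 left: {1,3,4}→3  {2,3,4}→1
  placing 0:b first → 4 extensions
  placing 1:e first → 1 extensions
total linear extensions = 5

5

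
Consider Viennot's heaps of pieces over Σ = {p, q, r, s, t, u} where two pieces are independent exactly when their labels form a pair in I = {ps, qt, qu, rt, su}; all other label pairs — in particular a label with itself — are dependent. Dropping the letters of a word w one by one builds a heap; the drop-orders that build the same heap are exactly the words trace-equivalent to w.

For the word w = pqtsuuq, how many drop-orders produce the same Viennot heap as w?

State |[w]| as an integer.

drop 0:p onto floor
drop 1:q onto {0:p}
drop 2:t onto {0:p}
drop 3:s onto {1:q, 2:t}
drop 4:u onto {2:t}
drop 5:u onto {4:u}
drop 6:q onto {3:s}
ground layer = {0:p}
drop-orders for the pieces not yet dropped (sum over which currently-grounded one goes next):
  1 to go: {5} 1  {6} 1
  2 to go: {3,6} 1  {4,5} 1  {5,6} 2
  3 to go: {1,3,6} 1  {3,5,6} 3  {4,5,6} 3
  4 to go: {1,3,5,6} 4  {3,4,5,6} 6
  5 to go: {1,3,4,5,6} 10  {2,3,4,5,6} 6
  if 0:p drops first: 16 orders

16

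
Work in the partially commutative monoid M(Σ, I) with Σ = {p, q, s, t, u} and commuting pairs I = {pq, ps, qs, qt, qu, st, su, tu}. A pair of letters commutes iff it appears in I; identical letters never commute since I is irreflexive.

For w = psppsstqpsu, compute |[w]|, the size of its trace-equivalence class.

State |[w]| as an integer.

2310

0(p) covers ∅
1(s) covers ∅
2(p) covers 0:p
3(p) covers 2:p
4(s) covers 1:s
5(s) covers 4:s
6(t) covers 3:p
7(q) covers ∅
8(p) covers 6:t
9(s) covers 5:s
10(u) covers 8:p
floor of heap: 0:p, 1:s, 7:q
completions by unplaced set U, small U first (add the entries for U minus each lowest piece of U):
  |U|=1: {7}:1  {9}:1  {10}:1
  |U|=2: {5,9}:1  {7,9}:2  {7,10}:2  {8,10}:1  {9,10}:2
  |U|=3: {4,5,9}:1  {5,7,9}:3  {5,9,10}:3  {6,8,10}:1  {7,8,10}:3  {7,9,10}:6  {8,9,10}:3
  |U|=4: {1,4,5,9}:1  {3,6,8,10}:1  {4,5,7,9}:4  {4,5,9,10}:4  {5,7,9,10}:12  {5,8,9,10}:6  {6,7,8,10}:4  {6,8,9,10}:4  {7,8,9,10}:12
  |U|=5: {1,4,5,7,9}:5  {1,4,5,9,10}:5  {2,3,6,8,10}:1  {3,6,7,8,10}:5  {3,6,8,9,10}:5  {4,5,7,9,10}:20  {4,5,8,9,10}:10  {5,6,8,9,10}:10  {5,7,8,9,10}:30  {6,7,8,9,10}:20
  |U|=6: {0,2,3,6,8,10}:1  {1,4,5,7,9,10}:30  {1,4,5,8,9,10}:15  {2,3,6,7,8,10}:6  {2,3,6,8,9,10}:6  {3,5,6,8,9,10}:15  {3,6,7,8,9,10}:30  {4,5,6,8,9,10}:20  {4,5,7,8,9,10}:60  {5,6,7,8,9,10}:60
  |U|=7: {0,2,3,6,7,8,10}:7  {0,2,3,6,8,9,10}:7  {1,4,5,6,8,9,10}:35  {1,4,5,7,8,9,10}:105  {2,3,5,6,8,9,10}:21  {2,3,6,7,8,9,10}:42  {3,4,5,6,8,9,10}:35  {3,5,6,7,8,9,10}:105  {4,5,6,7,8,9,10}:140
  |U|=8: {0,2,3,5,6,8,9,10}:28  {0,2,3,6,7,8,9,10}:56  {1,3,4,5,6,8,9,10}:70  {1,4,5,6,7,8,9,10}:280  {2,3,4,5,6,8,9,10}:56  {2,3,5,6,7,8,9,10}:168  {3,4,5,6,7,8,9,10}:280
  |U|=9: {0,2,3,4,5,6,8,9,10}:84  {0,2,3,5,6,7,8,9,10}:252  {1,2,3,4,5,6,8,9,10}:126  {1,3,4,5,6,7,8,9,10}:630  {2,3,4,5,6,7,8,9,10}:504
  start at 0(p): 1260
  start at 1(s): 840
  start at 7(q): 210
sum over floor = 2310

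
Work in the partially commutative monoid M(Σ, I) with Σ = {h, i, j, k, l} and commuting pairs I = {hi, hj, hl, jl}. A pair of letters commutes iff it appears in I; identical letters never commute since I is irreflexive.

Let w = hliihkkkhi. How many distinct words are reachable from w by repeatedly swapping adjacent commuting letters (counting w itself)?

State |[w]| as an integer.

#0=h has no predecessor
#1=l has no predecessor
#2=i depends on [1:l]
#3=i depends on [2:i]
#4=h depends on [0:h]
#5=k depends on [3:i, 4:h]
#6=k depends on [5:k]
#7=k depends on [6:k]
#8=h depends on [7:k]
#9=i depends on [7:k]
sources: [0:h, 1:l]
N(rest) = Σ N(rest − s) over sources s of rest; N(one piece) = 1:
  size 1 → [8]=1  [9]=1
  size 2 → [8,9]=2
  size 3 → [7,8,9]=2
  size 4 → [6,7,8,9]=2
  size 5 → [5,6,7,8,9]=2
  size 6 → [3,5,6,7,8,9]=2  [4,5,6,7,8,9]=2
  size 7 → [0,4,5,6,7,8,9]=2  [2,3,5,6,7,8,9]=2  [3,4,5,6,7,8,9]=4
  size 8 → [0,3,4,5,6,7,8,9]=6  [1,2,3,5,6,7,8,9]=2  [2,3,4,5,6,7,8,9]=6
  first=0(h) contributes 8
  first=1(l) contributes 12
|[w]| = 20

20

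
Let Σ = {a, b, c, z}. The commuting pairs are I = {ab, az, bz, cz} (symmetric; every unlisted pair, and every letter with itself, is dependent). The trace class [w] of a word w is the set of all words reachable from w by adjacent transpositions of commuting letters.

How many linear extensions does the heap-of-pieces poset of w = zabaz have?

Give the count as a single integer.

30

drop 0:z onto floor
drop 1:a onto floor
drop 2:b onto floor
drop 3:a onto {1:a}
drop 4:z onto {0:z}
ground layer = {0:z, 1:a, 2:b}
drop-orders for the pieces not yet dropped (sum over which currently-grounded one goes next):
  1 to go: {2} 1  {3} 1  {4} 1
  2 to go: {0,4} 1  {1,3} 1  {2,3} 2  {2,4} 2  {3,4} 2
  3 to go: {0,2,4} 3  {0,3,4} 3  {1,2,3} 3  {1,3,4} 3  {2,3,4} 6
  if 0:z drops first: 12 orders
  if 1:a drops first: 12 orders
  if 2:b drops first: 6 orders
heap linearizations: 30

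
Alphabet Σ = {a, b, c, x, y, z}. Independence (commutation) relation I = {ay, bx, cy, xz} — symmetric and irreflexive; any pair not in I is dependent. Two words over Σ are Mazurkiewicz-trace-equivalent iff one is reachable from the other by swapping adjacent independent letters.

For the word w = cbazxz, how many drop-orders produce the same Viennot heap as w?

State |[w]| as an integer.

3

0(c) covers ∅
1(b) covers 0:c
2(a) covers 1:b
3(z) covers 2:a
4(x) covers 2:a
5(z) covers 3:z
floor of heap: 0:c
completions by unplaced set U, small U first (add the entries for U minus each lowest piece of U):
  |U|=1: {4}:1  {5}:1
  |U|=2: {3,5}:1  {4,5}:2
  |U|=3: {3,4,5}:3
  |U|=4: {2,3,4,5}:3
  start at 0(c): 3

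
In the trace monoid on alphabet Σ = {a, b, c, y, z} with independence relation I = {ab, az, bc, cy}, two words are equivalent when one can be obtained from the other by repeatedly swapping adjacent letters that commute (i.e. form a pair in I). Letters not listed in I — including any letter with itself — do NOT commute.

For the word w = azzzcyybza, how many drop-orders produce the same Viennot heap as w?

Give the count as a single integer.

#0=a has no predecessor
#1=z has no predecessor
#2=z depends on [1:z]
#3=z depends on [2:z]
#4=c depends on [0:a, 3:z]
#5=y depends on [0:a, 3:z]
#6=y depends on [5:y]
#7=b depends on [6:y]
#8=z depends on [4:c, 7:b]
#9=a depends on [4:c, 6:y]
sources: [0:a, 1:z]
N(rest) = Σ N(rest − s) over sources s of rest; N(one piece) = 1:
  size 1 → [8]=1  [9]=1
  size 2 → [7,8]=1  [8,9]=2
  size 3 → [4,8,9]=2  [7,8,9]=3
  size 4 → [4,7,8,9]=5  [6,7,8,9]=3
  size 5 → [4,6,7,8,9]=8  [5,6,7,8,9]=3
  size 6 → [4,5,6,7,8,9]=11
  size 7 → [0,4,5,6,7,8,9]=11  [3,4,5,6,7,8,9]=11
  size 8 → [0,3,4,5,6,7,8,9]=22  [2,3,4,5,6,7,8,9]=11
  first=0(a) contributes 11
  first=1(z) contributes 33
|[w]| = 44

44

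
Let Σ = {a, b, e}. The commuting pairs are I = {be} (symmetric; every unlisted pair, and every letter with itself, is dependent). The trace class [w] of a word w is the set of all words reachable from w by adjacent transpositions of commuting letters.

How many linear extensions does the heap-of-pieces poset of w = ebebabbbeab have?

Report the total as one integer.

24

#0=e has no predecessor
#1=b has no predecessor
#2=e depends on [0:e]
#3=b depends on [1:b]
#4=a depends on [2:e, 3:b]
#5=b depends on [4:a]
#6=b depends on [5:b]
#7=b depends on [6:b]
#8=e depends on [4:a]
#9=a depends on [7:b, 8:e]
#10=b depends on [9:a]
sources: [0:e, 1:b]
N(rest) = Σ N(rest − s) over sources s of rest; N(one piece) = 1:
  size 1 → [10]=1
  size 2 → [9,10]=1
  size 3 → [7,9,10]=1  [8,9,10]=1
  size 4 → [6,7,9,10]=1  [7,8,9,10]=2
  size 5 → [5,6,7,9,10]=1  [6,7,8,9,10]=3
  size 6 → [5,6,7,8,9,10]=4
  size 7 → [4,5,6,7,8,9,10]=4
  size 8 → [2,4,5,6,7,8,9,10]=4  [3,4,5,6,7,8,9,10]=4
  size 9 → [0,2,4,5,6,7,8,9,10]=4  [1,3,4,5,6,7,8,9,10]=4  [2,3,4,5,6,7,8,9,10]=8
  first=0(e) contributes 12
  first=1(b) contributes 12
|[w]| = 24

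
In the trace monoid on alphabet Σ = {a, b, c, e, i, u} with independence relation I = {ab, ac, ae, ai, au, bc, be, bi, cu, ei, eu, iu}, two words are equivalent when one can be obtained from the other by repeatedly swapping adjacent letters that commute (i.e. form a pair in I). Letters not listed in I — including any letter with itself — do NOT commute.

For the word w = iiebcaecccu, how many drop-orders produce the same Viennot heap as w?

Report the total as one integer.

1485

drop 0:i onto floor
drop 1:i onto {0:i}
drop 2:e onto floor
drop 3:b onto floor
drop 4:c onto {1:i, 2:e}
drop 5:a onto floor
drop 6:e onto {4:c}
drop 7:c onto {6:e}
drop 8:c onto {7:c}
drop 9:c onto {8:c}
drop 10:u onto {3:b}
ground layer = {0:i, 2:e, 3:b, 5:a}
drop-orders for the pieces not yet dropped (sum over which currently-grounded one goes next):
  1 to go: {5} 1  {9} 1  {10} 1
  2 to go: {3,10} 1  {5,9} 2  {5,10} 2  {8,9} 1  {9,10} 2
  3 to go: {3,5,10} 3  {3,9,10} 3  {5,8,9} 3  {5,9,10} 6  {7,8,9} 1  {8,9,10} 3
  4 to go: {3,5,9,10} 12  {3,8,9,10} 6  {5,7,8,9} 4  {5,8,9,10} 12  {6,7,8,9} 1  {7,8,9,10} 4
  5 to go: {3,5,8,9,10} 30  {3,7,8,9,10} 10  {4,6,7,8,9} 1  {5,6,7,8,9} 5  {5,7,8,9,10} 20  {6,7,8,9,10} 5
  6 to go: {1,4,6,7,8,9} 1  {2,4,6,7,8,9} 1  {3,5,7,8,9,10} 60  {3,6,7,8,9,10} 15  {4,5,6,7,8,9} 6  {4,6,7,8,9,10} 6  {5,6,7,8,9,10} 30
  7 to go: {0,1,4,6,7,8,9} 1  {1,2,4,6,7,8,9} 2  {1,4,5,6,7,8,9} 7  {1,4,6,7,8,9,10} 7  {2,4,5,6,7,8,9} 7  {2,4,6,7,8,9,10} 7  {3,4,6,7,8,9,10} 21  {3,5,6,7,8,9,10} 105  {4,5,6,7,8,9,10} 42
  8 to go: {0,1,2,4,6,7,8,9} 3  {0,1,4,5,6,7,8,9} 8  {0,1,4,6,7,8,9,10} 8  {1,2,4,5,6,7,8,9} 16  {1,2,4,6,7,8,9,10} 16  {1,3,4,6,7,8,9,10} 28  {1,4,5,6,7,8,9,10} 56  {2,3,4,6,7,8,9,10} 28  {2,4,5,6,7,8,9,10} 56  {3,4,5,6,7,8,9,10} 168
  9 to go: {0,1,2,4,5,6,7,8,9} 27  {0,1,2,4,6,7,8,9,10} 27  {0,1,3,4,6,7,8,9,10} 36  {0,1,4,5,6,7,8,9,10} 72  {1,2,3,4,6,7,8,9,10} 72  {1,2,4,5,6,7,8,9,10} 144  {1,3,4,5,6,7,8,9,10} 252  {2,3,4,5,6,7,8,9,10} 252
  if 0:i drops first: 720 orders
  if 2:e drops first: 360 orders
  if 3:b drops first: 270 orders
  if 5:a drops first: 135 orders
heap linearizations: 1485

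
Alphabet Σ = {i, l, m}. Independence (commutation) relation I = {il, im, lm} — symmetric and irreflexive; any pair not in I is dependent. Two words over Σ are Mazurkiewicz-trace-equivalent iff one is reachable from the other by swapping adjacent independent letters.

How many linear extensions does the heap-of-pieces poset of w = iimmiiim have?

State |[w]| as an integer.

drop 0:i onto floor
drop 1:i onto {0:i}
drop 2:m onto floor
drop 3:m onto {2:m}
drop 4:i onto {1:i}
drop 5:i onto {4:i}
drop 6:i onto {5:i}
drop 7:m onto {3:m}
ground layer = {0:i, 2:m}
drop-orders for the pieces not yet dropped (sum over which currently-grounded one goes next):
  1 to go: {6} 1  {7} 1
  2 to go: {3,7} 1  {5,6} 1  {6,7} 2
  3 to go: {2,3,7} 1  {3,6,7} 3  {4,5,6} 1  {5,6,7} 3
  4 to go: {1,4,5,6} 1  {2,3,6,7} 4  {3,5,6,7} 6  {4,5,6,7} 4
  5 to go: {0,1,4,5,6} 1  {1,4,5,6,7} 5  {2,3,5,6,7} 10  {3,4,5,6,7} 10
  6 to go: {0,1,4,5,6,7} 6  {1,3,4,5,6,7} 15  {2,3,4,5,6,7} 20
  if 0:i drops first: 35 orders
  if 2:m drops first: 21 orders
heap linearizations: 56

56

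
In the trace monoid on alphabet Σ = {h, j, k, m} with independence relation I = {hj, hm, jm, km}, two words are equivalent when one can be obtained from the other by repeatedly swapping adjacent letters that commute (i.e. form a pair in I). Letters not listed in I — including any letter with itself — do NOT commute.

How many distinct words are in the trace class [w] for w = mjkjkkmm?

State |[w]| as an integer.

0(m) covers ∅
1(j) covers ∅
2(k) covers 1:j
3(j) covers 2:k
4(k) covers 3:j
5(k) covers 4:k
6(m) covers 0:m
7(m) covers 6:m
floor of heap: 0:m, 1:j
completions by unplaced set U, small U first (add the entries for U minus each lowest piece of U):
  |U|=1: {5}:1  {7}:1
  |U|=2: {4,5}:1  {5,7}:2  {6,7}:1
  |U|=3: {0,6,7}:1  {3,4,5}:1  {4,5,7}:3  {5,6,7}:3
  |U|=4: {0,5,6,7}:4  {2,3,4,5}:1  {3,4,5,7}:4  {4,5,6,7}:6
  |U|=5: {0,4,5,6,7}:10  {1,2,3,4,5}:1  {2,3,4,5,7}:5  {3,4,5,6,7}:10
  |U|=6: {0,3,4,5,6,7}:20  {1,2,3,4,5,7}:6  {2,3,4,5,6,7}:15
  start at 0(m): 21
  start at 1(j): 35
sum over floor = 56

56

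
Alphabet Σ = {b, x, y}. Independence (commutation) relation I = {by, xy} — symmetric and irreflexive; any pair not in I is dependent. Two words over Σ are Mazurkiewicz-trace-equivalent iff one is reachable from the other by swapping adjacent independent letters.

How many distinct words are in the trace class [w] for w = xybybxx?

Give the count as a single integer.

drop 0:x onto floor
drop 1:y onto floor
drop 2:b onto {0:x}
drop 3:y onto {1:y}
drop 4:b onto {2:b}
drop 5:x onto {4:b}
drop 6:x onto {5:x}
ground layer = {0:x, 1:y}
drop-orders for the pieces not yet dropped (sum over which currently-grounded one goes next):
  1 to go: {3} 1  {6} 1
  2 to go: {1,3} 1  {3,6} 2  {5,6} 1
  3 to go: {1,3,6} 3  {3,5,6} 3  {4,5,6} 1
  4 to go: {1,3,5,6} 6  {2,4,5,6} 1  {3,4,5,6} 4
  5 to go: {0,2,4,5,6} 1  {1,3,4,5,6} 10  {2,3,4,5,6} 5
  if 0:x drops first: 15 orders
  if 1:y drops first: 6 orders
heap linearizations: 21

21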